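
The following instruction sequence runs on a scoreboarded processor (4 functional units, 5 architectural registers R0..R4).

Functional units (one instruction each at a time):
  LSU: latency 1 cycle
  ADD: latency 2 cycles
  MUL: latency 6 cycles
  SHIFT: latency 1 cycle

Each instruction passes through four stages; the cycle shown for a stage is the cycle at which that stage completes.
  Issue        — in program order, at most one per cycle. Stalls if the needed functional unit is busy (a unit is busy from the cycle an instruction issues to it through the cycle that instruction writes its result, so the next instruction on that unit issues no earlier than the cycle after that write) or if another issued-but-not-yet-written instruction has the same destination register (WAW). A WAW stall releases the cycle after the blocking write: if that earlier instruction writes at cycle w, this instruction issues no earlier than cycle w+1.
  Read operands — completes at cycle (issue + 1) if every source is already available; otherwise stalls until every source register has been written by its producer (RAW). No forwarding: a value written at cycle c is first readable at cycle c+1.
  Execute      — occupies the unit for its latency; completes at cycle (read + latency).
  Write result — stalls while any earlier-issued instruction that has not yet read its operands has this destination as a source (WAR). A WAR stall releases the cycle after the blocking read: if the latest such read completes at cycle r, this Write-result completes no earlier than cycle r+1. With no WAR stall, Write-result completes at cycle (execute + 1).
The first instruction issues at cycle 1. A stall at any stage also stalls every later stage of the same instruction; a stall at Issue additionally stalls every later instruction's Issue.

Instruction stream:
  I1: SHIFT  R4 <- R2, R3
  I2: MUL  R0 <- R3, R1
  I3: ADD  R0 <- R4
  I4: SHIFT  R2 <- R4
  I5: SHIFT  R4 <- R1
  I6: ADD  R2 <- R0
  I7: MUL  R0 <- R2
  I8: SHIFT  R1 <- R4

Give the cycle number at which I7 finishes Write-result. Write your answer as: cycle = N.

c1: issue I1 (SHIFT)
c2: I1 read-ops · issue I2 (MUL)
c3: I1 finished on SHIFT · I2 read-ops
c4: I1→R4
c9: I2 finished on MUL
c10: I2→R0
c11: issue I3 (ADD)
c12: I3 read-ops · issue I4 (SHIFT)
c13: I4 read-ops
c14: I3 finished on ADD · I4 finished on SHIFT
c15: I3→R0 · I4→R2
c16: issue I5 (SHIFT)
c17: I5 read-ops · issue I6 (ADD)
c18: I5 finished on SHIFT · I6 read-ops · issue I7 (MUL)
c19: I5→R4
c20: I6 finished on ADD · issue I8 (SHIFT)
c21: I6→R2 · I8 read-ops
c22: I7 read-ops · I8 finished on SHIFT
c23: I8→R1
c28: I7 finished on MUL
c29: I7→R0

cycle = 29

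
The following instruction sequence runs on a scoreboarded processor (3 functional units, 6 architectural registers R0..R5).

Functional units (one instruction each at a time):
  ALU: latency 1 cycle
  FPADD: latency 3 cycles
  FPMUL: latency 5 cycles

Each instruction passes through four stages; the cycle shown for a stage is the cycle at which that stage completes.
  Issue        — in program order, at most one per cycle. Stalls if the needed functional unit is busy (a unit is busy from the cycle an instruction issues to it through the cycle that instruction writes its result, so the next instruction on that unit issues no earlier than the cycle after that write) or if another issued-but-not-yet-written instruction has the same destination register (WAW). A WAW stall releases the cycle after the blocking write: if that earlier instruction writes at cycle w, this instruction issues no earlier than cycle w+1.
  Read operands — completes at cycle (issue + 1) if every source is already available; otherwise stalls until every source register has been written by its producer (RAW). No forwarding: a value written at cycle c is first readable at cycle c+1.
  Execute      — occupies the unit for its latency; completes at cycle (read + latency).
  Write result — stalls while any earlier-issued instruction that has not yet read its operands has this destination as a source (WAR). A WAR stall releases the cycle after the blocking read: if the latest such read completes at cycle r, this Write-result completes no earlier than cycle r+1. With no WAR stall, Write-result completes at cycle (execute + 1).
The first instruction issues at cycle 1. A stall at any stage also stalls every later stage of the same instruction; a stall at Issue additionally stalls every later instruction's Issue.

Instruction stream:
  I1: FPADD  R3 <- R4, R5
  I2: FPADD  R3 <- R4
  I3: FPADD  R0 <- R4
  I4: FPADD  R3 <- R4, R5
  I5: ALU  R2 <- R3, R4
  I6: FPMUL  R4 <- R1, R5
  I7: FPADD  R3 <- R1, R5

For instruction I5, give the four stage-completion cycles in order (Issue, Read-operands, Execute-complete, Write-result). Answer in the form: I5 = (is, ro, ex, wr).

  I1 | 1 | 2 | 5 | 6
  I2 | 7 | 8 | 11 | 12   struct: FPADD busy until I1 writes@6
  I3 | 13 | 14 | 17 | 18   struct: FPADD busy until I2 writes@12
  I4 | 19 | 20 | 23 | 24   struct: FPADD busy until I3 writes@18
  I5 | 20 | 25 | 26 | 27   RAW R3: wait I4 write@24
  I6 | 21 | 22 | 27 | 28
  I7 | 25 | 26 | 29 | 30   struct: FPADD busy until I4 writes@24

I5 = (20, 25, 26, 27)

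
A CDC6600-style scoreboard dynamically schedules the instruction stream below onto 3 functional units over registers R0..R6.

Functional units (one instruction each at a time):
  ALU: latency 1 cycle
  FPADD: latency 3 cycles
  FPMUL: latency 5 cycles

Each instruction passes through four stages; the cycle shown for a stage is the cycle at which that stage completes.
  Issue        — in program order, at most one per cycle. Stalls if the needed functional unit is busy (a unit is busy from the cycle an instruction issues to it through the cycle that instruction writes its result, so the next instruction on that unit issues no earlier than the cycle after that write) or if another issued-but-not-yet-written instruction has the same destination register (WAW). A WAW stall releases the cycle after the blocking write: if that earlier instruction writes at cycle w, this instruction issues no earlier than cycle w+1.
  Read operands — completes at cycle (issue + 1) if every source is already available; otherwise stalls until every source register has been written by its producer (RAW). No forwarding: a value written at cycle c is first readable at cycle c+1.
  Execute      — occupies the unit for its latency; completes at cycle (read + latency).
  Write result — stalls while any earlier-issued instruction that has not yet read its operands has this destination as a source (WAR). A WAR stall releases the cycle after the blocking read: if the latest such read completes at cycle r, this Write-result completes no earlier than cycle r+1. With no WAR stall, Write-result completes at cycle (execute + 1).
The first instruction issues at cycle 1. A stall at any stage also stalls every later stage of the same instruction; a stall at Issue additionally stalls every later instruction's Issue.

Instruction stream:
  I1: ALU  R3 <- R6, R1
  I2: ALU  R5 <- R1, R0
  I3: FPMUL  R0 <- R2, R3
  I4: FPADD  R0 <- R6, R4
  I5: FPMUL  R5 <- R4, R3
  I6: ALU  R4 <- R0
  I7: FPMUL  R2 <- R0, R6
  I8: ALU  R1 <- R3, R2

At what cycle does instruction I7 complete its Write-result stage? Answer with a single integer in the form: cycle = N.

t=1  I1 dispatched to ALU
t=2  I1 operands ready
t=3  I1 complete
t=4  R3←I1
t=5  I2 dispatched to ALU
t=6  I2 operands ready; I3 dispatched to FPMUL
t=7  I2 complete; I3 operands ready
t=8  R5←I2
t=12  I3 complete
t=13  R0←I3
t=14  I4 dispatched to FPADD
t=15  I4 operands ready; I5 dispatched to FPMUL
t=16  I5 operands ready; I6 dispatched to ALU
t=18  I4 complete
t=19  R0←I4
t=20  I6 operands ready
t=21  I5 complete; I6 complete
t=22  R5←I5; R4←I6
t=23  I7 dispatched to FPMUL
t=24  I7 operands ready; I8 dispatched to ALU
t=29  I7 complete
t=30  R2←I7
t=31  I8 operands ready
t=32  I8 complete
t=33  R1←I8

cycle = 30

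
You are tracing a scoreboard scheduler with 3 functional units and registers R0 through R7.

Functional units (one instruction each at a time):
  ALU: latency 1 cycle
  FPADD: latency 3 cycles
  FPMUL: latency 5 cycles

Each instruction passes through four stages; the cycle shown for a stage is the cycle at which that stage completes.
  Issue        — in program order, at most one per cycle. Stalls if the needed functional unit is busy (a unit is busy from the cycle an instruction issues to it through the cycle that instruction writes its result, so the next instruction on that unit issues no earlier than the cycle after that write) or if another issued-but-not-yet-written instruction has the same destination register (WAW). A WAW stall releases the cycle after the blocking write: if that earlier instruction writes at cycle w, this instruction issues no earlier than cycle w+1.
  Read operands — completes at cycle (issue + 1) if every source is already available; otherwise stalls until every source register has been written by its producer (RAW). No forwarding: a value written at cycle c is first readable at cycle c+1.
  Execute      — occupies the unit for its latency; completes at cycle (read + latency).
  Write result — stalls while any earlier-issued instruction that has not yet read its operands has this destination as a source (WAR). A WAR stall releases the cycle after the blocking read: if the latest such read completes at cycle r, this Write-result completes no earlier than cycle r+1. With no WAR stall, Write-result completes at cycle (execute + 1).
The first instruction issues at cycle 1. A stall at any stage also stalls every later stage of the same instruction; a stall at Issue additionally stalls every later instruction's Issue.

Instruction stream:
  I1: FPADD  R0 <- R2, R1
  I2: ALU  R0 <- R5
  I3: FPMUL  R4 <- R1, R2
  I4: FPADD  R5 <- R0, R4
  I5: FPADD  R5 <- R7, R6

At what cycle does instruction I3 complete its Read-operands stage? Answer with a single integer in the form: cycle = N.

cycle 1: I1→FPADD
cycle 2: I1 RO
cycle 5: I1 EX
cycle 6: I1 WR R0
cycle 7: I2→ALU
cycle 8: I2 RO · I3→FPMUL
cycle 9: I2 EX · I3 RO · I4→FPADD
cycle 10: I2 WR R0
cycle 14: I3 EX
cycle 15: I3 WR R4
cycle 16: I4 RO
cycle 19: I4 EX
cycle 20: I4 WR R5
cycle 21: I5→FPADD
cycle 22: I5 RO
cycle 25: I5 EX
cycle 26: I5 WR R5

cycle = 9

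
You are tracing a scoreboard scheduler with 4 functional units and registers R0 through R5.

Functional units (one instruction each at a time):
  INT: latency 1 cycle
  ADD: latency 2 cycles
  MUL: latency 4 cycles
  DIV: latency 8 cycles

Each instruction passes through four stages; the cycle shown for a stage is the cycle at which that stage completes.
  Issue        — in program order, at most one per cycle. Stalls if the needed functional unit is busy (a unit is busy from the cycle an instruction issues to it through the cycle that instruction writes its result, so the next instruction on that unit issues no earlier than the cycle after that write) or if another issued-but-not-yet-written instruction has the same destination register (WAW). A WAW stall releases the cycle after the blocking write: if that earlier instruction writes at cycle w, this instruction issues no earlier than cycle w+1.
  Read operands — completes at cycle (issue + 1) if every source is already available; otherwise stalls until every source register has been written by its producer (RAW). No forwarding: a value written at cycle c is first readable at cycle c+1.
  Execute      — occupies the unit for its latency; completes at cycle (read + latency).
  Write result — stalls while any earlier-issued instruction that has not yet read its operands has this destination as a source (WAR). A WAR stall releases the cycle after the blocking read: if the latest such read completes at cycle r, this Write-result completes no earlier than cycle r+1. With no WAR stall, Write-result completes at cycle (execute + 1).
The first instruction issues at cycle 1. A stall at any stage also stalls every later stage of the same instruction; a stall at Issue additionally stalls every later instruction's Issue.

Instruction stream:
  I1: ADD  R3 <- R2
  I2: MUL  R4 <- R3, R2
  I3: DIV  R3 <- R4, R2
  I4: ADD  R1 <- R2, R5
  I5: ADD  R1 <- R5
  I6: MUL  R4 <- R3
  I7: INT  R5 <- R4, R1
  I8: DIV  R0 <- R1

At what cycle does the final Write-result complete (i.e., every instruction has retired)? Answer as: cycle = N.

cycle = 32

[I1] 1/2/4/5
[I2] 2/6/10/11  (RAW R3: wait I1 write@5)
[I3] 6/12/20/21  (WAW R3: wait I1 write@5; RAW R4: wait I2 write@11)
[I4] 7/8/10/11
[I5] 12/13/15/16  (struct: ADD busy until I4 writes@11)
[I6] 13/22/26/27  (RAW R3: wait I3 write@21)
[I7] 14/28/29/30  (RAW R4: wait I6 write@27)
[I8] 22/23/31/32  (struct: DIV busy until I3 writes@21)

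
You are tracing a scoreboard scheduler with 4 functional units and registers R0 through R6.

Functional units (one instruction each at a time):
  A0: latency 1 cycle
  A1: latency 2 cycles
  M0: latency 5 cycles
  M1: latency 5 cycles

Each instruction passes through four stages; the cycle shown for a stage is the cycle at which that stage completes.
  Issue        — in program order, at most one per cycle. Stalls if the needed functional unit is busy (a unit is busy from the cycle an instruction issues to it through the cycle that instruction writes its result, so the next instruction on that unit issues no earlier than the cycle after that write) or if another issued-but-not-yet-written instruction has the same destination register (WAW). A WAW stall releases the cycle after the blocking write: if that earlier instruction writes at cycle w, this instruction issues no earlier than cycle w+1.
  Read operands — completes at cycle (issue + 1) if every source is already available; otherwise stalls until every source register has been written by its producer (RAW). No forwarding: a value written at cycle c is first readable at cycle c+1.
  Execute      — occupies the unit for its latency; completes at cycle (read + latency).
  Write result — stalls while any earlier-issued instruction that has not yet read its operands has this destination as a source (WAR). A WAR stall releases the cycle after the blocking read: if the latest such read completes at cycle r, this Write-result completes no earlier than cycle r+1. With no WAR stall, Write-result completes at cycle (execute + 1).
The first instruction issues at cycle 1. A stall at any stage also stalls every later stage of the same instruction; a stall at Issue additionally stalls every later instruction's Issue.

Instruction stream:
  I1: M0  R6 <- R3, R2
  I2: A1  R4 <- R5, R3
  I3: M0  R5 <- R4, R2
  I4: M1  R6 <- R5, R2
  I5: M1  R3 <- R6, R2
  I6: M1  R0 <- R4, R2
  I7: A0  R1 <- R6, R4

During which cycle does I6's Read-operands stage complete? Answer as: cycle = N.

  I1 | 1 | 2 | 7 | 8
  I2 | 2 | 3 | 5 | 6
  I3 | 9 | 10 | 15 | 16   struct: M0 busy until I1 writes@8
  I4 | 10 | 17 | 22 | 23   RAW R5: wait I3 write@16
  I5 | 24 | 25 | 30 | 31   struct: M1 busy until I4 writes@23
  I6 | 32 | 33 | 38 | 39   struct: M1 busy until I5 writes@31
  I7 | 33 | 34 | 35 | 36

cycle = 33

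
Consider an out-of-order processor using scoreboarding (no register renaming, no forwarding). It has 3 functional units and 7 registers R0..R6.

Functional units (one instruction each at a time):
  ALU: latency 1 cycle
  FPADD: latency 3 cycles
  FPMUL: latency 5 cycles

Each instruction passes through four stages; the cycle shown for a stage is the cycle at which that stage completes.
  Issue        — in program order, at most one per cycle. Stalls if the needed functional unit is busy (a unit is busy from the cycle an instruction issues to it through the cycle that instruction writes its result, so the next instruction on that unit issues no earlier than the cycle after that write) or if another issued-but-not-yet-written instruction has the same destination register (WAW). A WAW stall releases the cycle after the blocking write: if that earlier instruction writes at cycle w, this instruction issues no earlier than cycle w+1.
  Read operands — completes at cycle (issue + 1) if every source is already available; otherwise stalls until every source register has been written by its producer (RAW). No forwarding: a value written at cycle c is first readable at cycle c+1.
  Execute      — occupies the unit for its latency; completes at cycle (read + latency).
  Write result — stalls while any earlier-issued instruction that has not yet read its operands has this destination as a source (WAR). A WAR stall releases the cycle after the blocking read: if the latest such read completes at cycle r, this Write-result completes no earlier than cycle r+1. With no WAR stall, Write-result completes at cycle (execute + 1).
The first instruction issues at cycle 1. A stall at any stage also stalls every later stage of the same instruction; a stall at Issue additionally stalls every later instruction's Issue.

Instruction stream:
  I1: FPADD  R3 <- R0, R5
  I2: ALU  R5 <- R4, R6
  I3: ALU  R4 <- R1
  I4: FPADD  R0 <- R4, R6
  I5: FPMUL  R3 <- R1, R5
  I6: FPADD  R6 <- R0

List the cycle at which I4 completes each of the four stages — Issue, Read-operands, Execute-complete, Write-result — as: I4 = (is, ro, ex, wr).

1) issue 1, read 2, done 5, write 6
2) issue 2, read 3, done 4, write 5
3) issue 6, read 7, done 8, write 9  <struct: ALU busy until I2 writes@5>
4) issue 7, read 10, done 13, write 14  <RAW R4: wait I3 write@9>
5) issue 8, read 9, done 14, write 15
6) issue 15, read 16, done 19, write 20  <struct: FPADD busy until I4 writes@14>

I4 = (7, 10, 13, 14)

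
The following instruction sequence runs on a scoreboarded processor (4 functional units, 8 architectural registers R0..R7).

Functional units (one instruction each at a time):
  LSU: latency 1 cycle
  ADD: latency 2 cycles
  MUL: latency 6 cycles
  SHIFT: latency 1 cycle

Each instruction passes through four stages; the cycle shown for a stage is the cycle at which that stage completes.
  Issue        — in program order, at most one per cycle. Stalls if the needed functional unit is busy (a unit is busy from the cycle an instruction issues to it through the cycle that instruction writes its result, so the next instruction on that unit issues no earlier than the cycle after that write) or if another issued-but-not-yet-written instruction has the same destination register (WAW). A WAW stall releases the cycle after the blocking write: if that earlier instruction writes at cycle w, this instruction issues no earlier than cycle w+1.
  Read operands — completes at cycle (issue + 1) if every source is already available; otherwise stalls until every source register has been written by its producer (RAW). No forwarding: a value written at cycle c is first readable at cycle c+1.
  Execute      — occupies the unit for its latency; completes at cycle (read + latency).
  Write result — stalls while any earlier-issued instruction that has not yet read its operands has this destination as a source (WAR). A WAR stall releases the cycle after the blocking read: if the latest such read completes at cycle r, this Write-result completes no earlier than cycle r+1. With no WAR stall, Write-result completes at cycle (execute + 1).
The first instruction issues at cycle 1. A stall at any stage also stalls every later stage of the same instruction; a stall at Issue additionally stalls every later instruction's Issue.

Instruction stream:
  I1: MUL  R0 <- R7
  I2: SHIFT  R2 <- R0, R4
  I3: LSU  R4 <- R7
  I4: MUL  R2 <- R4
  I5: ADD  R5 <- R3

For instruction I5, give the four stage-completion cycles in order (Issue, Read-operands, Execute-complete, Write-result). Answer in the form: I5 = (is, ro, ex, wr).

I1: IS=1 RO=2 EX=8 WR=9
I2: IS=2 RO=10 EX=11 WR=12  [RAW R0: wait I1 write@9]
I3: IS=3 RO=4 EX=5 WR=11  [WAR R4: wait I2 read@10]
I4: IS=13 RO=14 EX=20 WR=21  [WAW R2: wait I2 write@12]
I5: IS=14 RO=15 EX=17 WR=18

I5 = (14, 15, 17, 18)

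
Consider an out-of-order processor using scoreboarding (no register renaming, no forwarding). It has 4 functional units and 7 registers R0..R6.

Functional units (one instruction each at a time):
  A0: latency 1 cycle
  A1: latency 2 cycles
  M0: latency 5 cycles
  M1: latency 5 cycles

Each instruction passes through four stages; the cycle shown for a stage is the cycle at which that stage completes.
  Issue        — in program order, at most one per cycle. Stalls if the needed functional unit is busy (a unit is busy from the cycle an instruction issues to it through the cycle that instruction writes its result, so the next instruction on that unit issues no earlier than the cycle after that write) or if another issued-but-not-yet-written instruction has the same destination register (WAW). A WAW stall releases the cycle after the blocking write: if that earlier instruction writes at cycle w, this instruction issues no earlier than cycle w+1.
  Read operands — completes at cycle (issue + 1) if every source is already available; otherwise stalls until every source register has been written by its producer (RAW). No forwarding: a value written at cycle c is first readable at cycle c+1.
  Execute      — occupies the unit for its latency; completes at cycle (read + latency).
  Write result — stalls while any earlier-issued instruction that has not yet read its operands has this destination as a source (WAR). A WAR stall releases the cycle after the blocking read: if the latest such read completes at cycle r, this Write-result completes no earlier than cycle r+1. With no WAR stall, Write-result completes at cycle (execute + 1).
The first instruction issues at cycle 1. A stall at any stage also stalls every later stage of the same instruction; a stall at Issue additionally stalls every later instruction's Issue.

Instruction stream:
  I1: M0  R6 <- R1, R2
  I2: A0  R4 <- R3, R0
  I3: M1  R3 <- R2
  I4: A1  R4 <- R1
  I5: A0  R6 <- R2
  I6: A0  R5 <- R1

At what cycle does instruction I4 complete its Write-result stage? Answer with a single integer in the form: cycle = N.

1) issue 1, read 2, done 7, write 8
2) issue 2, read 3, done 4, write 5
3) issue 3, read 4, done 9, write 10
4) issue 6, read 7, done 9, write 10  <WAW R4: wait I2 write@5>
5) issue 9, read 10, done 11, write 12  <WAW R6: wait I1 write@8>
6) issue 13, read 14, done 15, write 16  <struct: A0 busy until I5 writes@12>

cycle = 10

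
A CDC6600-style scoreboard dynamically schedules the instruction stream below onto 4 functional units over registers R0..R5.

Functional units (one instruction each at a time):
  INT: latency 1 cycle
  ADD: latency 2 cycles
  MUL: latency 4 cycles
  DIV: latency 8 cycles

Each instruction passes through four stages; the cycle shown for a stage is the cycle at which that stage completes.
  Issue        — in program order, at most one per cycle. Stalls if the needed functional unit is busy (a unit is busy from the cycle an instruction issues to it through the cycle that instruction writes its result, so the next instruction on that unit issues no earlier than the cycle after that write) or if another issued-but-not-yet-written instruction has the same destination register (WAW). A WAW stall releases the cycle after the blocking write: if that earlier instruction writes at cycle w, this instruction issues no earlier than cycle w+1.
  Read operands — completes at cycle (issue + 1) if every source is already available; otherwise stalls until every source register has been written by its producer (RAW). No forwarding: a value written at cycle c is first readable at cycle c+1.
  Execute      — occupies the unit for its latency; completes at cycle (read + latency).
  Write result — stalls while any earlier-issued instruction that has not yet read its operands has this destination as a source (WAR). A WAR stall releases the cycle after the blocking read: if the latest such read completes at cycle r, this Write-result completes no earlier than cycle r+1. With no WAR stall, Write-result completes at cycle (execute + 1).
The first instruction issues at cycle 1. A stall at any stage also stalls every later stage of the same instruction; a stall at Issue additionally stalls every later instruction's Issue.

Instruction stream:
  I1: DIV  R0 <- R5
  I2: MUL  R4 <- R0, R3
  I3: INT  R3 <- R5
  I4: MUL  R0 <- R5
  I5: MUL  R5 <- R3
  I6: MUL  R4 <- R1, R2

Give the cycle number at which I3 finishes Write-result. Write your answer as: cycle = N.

cycle = 13

  I1 | 1 | 2 | 10 | 11
  I2 | 2 | 12 | 16 | 17   RAW R0: wait I1 write@11
  I3 | 3 | 4 | 5 | 13   WAR R3: wait I2 read@12
  I4 | 18 | 19 | 23 | 24   struct: MUL busy until I2 writes@17
  I5 | 25 | 26 | 30 | 31   struct: MUL busy until I4 writes@24
  I6 | 32 | 33 | 37 | 38   struct: MUL busy until I5 writes@31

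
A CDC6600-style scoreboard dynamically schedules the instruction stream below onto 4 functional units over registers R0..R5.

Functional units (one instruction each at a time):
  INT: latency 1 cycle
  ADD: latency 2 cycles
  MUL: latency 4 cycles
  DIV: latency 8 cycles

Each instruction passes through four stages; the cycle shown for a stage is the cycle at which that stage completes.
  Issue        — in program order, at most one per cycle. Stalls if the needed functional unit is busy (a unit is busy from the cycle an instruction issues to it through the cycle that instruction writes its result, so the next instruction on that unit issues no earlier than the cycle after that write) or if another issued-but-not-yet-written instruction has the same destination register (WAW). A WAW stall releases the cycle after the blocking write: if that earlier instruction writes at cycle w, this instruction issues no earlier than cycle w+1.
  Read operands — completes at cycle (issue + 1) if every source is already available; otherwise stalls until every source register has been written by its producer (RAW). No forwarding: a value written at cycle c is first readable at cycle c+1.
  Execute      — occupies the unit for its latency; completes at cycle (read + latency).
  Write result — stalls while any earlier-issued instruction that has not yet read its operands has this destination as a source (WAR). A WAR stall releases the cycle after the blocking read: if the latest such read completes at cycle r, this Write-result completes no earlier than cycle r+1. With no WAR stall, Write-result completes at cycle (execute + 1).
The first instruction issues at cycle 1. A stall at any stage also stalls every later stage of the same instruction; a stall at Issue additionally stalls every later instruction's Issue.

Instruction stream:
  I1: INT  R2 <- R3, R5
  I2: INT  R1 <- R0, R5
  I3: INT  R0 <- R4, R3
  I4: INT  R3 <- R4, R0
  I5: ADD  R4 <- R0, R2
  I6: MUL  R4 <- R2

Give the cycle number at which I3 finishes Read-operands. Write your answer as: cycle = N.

cycle = 10

  I1 | 1 | 2 | 3 | 4
  I2 | 5 | 6 | 7 | 8   struct: INT busy until I1 writes@4
  I3 | 9 | 10 | 11 | 12   struct: INT busy until I2 writes@8
  I4 | 13 | 14 | 15 | 16   struct: INT busy until I3 writes@12
  I5 | 14 | 15 | 17 | 18
  I6 | 19 | 20 | 24 | 25   WAW R4: wait I5 write@18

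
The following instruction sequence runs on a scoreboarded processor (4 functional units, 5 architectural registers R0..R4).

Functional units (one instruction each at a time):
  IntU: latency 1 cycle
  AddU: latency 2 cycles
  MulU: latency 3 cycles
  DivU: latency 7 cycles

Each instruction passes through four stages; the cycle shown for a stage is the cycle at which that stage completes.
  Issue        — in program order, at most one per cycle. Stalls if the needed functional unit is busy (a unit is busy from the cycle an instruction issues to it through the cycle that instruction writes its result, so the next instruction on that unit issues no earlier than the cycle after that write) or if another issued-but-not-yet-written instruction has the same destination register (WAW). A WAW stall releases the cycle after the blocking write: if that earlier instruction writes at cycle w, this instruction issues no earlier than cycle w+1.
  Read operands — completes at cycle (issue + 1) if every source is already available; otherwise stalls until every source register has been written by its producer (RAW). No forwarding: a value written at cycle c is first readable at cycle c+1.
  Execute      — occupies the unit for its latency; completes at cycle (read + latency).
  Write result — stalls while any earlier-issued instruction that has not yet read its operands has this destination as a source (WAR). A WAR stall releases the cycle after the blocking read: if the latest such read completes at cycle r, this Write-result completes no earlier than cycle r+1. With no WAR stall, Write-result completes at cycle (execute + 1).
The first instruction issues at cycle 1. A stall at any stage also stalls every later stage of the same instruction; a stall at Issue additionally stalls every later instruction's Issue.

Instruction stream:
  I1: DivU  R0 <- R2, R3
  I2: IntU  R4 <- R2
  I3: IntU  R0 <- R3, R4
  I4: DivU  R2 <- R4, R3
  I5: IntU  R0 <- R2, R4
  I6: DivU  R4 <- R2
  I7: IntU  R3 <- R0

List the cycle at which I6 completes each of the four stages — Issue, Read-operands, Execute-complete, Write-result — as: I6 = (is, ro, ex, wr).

I6 = (22, 23, 30, 31)

1) issue 1, read 2, done 9, write 10
2) issue 2, read 3, done 4, write 5
3) issue 11, read 12, done 13, write 14  <WAW R0: wait I1 write@10>
4) issue 12, read 13, done 20, write 21
5) issue 15, read 22, done 23, write 24  <struct: IntU busy until I3 writes@14 / RAW R2: wait I4 write@21>
6) issue 22, read 23, done 30, write 31  <struct: DivU busy until I4 writes@21>
7) issue 25, read 26, done 27, write 28  <struct: IntU busy until I5 writes@24>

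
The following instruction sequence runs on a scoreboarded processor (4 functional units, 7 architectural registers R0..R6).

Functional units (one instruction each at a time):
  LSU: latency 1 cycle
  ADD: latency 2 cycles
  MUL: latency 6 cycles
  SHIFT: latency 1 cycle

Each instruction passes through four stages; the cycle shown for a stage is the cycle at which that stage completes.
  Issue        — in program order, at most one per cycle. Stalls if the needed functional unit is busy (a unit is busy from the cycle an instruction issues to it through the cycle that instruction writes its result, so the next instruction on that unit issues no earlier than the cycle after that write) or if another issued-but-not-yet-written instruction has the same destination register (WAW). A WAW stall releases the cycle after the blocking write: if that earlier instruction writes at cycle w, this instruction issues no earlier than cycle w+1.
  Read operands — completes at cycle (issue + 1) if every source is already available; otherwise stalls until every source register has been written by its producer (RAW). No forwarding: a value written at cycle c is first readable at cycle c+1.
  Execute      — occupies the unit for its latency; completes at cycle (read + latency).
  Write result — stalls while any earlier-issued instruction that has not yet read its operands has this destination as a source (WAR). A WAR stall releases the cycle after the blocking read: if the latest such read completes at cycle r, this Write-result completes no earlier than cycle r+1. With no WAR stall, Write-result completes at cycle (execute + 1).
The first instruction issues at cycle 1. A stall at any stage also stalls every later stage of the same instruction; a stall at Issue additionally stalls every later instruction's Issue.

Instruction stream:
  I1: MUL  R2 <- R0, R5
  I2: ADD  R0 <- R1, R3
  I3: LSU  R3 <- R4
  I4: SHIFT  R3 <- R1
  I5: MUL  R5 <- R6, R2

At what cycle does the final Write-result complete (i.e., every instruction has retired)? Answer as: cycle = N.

cycle = 18

[1] I1 dispatched to MUL
[2] I1 operands ready | I2 dispatched to ADD
[3] I2 operands ready | I3 dispatched to LSU
[4] I3 operands ready
[5] I2 complete | I3 complete
[6] R0←I2 | R3←I3
[7] I4 dispatched to SHIFT
[8] I1 complete | I4 operands ready
[9] R2←I1 | I4 complete
[10] R3←I4 | I5 dispatched to MUL
[11] I5 operands ready
[17] I5 complete
[18] R5←I5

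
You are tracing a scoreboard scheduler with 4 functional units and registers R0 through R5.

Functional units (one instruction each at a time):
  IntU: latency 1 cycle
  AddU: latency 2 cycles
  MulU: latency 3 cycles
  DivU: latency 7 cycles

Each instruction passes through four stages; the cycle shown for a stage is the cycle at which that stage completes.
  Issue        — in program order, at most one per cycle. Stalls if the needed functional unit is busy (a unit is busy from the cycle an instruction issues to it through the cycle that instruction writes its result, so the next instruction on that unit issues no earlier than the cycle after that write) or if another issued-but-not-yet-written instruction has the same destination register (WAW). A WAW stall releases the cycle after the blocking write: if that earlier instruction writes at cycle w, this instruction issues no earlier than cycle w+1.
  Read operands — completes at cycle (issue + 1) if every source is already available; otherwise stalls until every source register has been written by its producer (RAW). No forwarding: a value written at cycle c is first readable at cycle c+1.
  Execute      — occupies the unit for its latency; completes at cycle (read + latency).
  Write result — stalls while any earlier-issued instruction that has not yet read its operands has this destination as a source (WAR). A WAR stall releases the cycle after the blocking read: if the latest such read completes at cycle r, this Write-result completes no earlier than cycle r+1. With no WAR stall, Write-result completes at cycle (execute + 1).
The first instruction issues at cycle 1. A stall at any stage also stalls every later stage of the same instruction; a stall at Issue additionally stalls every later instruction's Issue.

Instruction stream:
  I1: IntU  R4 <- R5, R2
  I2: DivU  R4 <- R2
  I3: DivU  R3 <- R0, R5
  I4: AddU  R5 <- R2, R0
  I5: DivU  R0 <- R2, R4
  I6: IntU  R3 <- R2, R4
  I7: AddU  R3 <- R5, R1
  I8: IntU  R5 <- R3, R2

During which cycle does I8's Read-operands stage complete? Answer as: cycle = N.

cycle = 35

I1: IS=1 RO=2 EX=3 WR=4
I2: IS=5 RO=6 EX=13 WR=14  [WAW R4: wait I1 write@4]
I3: IS=15 RO=16 EX=23 WR=24  [struct: DivU busy until I2 writes@14]
I4: IS=16 RO=17 EX=19 WR=20
I5: IS=25 RO=26 EX=33 WR=34  [struct: DivU busy until I3 writes@24]
I6: IS=26 RO=27 EX=28 WR=29
I7: IS=30 RO=31 EX=33 WR=34  [WAW R3: wait I6 write@29]
I8: IS=31 RO=35 EX=36 WR=37  [RAW R3: wait I7 write@34]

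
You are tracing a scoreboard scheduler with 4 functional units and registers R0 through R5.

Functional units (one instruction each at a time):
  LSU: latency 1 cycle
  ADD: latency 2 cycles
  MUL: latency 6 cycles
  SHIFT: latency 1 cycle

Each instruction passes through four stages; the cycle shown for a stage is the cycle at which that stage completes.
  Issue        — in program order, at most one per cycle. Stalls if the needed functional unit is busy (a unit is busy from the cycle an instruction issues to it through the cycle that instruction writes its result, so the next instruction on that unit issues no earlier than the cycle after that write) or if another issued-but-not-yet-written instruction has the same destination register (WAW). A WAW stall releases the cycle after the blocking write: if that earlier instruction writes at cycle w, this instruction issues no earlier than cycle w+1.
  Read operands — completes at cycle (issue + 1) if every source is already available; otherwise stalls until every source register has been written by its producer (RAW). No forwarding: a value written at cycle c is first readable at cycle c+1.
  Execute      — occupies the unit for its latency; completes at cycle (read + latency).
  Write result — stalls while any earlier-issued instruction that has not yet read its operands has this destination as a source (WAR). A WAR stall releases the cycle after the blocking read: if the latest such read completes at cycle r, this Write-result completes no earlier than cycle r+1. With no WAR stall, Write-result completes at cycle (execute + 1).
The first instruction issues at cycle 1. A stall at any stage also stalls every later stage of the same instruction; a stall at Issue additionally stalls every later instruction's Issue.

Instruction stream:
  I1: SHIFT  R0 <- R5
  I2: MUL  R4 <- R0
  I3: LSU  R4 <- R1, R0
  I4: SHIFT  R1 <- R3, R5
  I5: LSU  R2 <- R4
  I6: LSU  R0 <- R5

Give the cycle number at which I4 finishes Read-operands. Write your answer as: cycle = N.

cycle = 15

c1: issue I1 (SHIFT)
c2: I1 read-ops, issue I2 (MUL)
c3: I1 finished on SHIFT
c4: I1→R0
c5: I2 read-ops
c11: I2 finished on MUL
c12: I2→R4
c13: issue I3 (LSU)
c14: I3 read-ops, issue I4 (SHIFT)
c15: I3 finished on LSU, I4 read-ops
c16: I3→R4, I4 finished on SHIFT
c17: I4→R1, issue I5 (LSU)
c18: I5 read-ops
c19: I5 finished on LSU
c20: I5→R2
c21: issue I6 (LSU)
c22: I6 read-ops
c23: I6 finished on LSU
c24: I6→R0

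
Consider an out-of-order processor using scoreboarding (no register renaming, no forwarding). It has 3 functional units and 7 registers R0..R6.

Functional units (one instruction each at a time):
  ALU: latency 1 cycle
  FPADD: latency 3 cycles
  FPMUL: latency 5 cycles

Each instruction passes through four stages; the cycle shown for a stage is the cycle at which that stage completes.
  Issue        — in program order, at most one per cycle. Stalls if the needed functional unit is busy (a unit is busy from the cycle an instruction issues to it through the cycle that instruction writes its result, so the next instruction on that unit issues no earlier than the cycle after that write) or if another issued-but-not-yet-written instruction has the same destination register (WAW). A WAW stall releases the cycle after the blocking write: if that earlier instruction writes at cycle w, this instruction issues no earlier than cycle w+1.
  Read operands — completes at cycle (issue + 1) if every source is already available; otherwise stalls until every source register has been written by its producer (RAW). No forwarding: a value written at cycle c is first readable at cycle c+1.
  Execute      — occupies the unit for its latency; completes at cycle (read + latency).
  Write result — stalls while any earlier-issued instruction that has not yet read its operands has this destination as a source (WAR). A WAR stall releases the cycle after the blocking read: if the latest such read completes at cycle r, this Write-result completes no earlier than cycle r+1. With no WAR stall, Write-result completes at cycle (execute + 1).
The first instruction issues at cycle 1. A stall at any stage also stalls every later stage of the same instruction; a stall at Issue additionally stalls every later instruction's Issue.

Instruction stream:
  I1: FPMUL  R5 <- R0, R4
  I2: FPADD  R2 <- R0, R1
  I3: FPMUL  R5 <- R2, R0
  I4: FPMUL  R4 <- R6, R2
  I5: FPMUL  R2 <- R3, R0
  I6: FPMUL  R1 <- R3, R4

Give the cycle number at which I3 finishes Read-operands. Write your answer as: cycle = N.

cycle = 10

c1: I1→FPMUL
c2: I1 RO; I2→FPADD
c3: I2 RO
c6: I2 EX
c7: I1 EX; I2 WR R2
c8: I1 WR R5
c9: I3→FPMUL
c10: I3 RO
c15: I3 EX
c16: I3 WR R5
c17: I4→FPMUL
c18: I4 RO
c23: I4 EX
c24: I4 WR R4
c25: I5→FPMUL
c26: I5 RO
c31: I5 EX
c32: I5 WR R2
c33: I6→FPMUL
c34: I6 RO
c39: I6 EX
c40: I6 WR R1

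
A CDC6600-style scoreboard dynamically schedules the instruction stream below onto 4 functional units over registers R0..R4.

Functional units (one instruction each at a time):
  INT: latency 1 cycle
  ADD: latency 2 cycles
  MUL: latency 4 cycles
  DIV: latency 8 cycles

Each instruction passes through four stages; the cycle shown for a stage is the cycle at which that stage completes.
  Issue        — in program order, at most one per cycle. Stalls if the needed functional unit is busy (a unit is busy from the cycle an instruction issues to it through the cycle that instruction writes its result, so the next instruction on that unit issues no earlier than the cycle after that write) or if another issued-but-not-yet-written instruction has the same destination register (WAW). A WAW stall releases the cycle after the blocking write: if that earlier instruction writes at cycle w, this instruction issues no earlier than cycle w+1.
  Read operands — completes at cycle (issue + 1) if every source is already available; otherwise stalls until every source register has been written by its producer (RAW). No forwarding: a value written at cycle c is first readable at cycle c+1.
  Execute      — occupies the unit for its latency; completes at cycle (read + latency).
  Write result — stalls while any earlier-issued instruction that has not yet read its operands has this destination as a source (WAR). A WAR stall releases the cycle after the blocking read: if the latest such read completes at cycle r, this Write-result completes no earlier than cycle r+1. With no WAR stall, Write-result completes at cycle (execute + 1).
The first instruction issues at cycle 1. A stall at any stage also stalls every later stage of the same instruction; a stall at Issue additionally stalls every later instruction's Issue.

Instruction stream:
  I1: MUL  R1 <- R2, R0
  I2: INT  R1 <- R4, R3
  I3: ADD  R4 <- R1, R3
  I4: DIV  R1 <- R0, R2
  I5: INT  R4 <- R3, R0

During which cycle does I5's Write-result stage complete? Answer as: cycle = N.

cycle = 19

I1 -> (1, 2, 6, 7)
I2 -> (8, 9, 10, 11)  // WAW R1: wait I1 write@7
I3 -> (9, 12, 14, 15)  // RAW R1: wait I2 write@11
I4 -> (12, 13, 21, 22)  // WAW R1: wait I2 write@11
I5 -> (16, 17, 18, 19)  // WAW R4: wait I3 write@15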